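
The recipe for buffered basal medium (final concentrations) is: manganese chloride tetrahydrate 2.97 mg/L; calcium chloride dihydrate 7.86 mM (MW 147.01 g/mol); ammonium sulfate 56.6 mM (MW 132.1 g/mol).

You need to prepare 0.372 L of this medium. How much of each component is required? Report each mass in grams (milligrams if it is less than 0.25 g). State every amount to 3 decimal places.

Scale factor relative to 1 L: 0.372.
manganese chloride tetrahydrate: 2.97 mg/L × 0.372 L = 1.105 mg
calcium chloride dihydrate: 7.86 mmol/L × 147.01 g/mol × 0.372 L ÷ 1000 = 0.430 g
ammonium sulfate: 56.6 mmol/L × 132.1 g/mol × 0.372 L ÷ 1000 = 2.781 g

manganese chloride tetrahydrate 1.105 mg; calcium chloride dihydrate 0.430 g; ammonium sulfate 2.781 g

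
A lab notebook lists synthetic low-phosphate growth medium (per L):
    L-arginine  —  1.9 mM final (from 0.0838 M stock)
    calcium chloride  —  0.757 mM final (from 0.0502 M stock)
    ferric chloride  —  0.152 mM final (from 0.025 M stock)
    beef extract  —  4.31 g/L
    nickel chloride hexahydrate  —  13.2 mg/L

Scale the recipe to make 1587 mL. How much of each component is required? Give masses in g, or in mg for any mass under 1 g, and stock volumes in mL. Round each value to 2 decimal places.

Target volume = 1587 mL = 1.587 L.
L-arginine: V = C2·V2/C1 = 1.9 mM × 1587 mL ÷ 83.8 mM = 35.98 mL
calcium chloride: dilute stock: 0.757 mM × 1587 mL ÷ 50.2 mM = 23.93 mL
ferric chloride: V = C2·V2/C1 = 0.152 mM × 1587 mL ÷ 25 mM = 9.65 mL
beef extract: 4.31 g/L × 1.587 L = 6.84 g
nickel chloride hexahydrate: 13.2 mg/L × 1.587 L = 20.95 mg

L-arginine 35.98 mL; calcium chloride 23.93 mL; ferric chloride 9.65 mL; beef extract 6.84 g; nickel chloride hexahydrate 20.95 mg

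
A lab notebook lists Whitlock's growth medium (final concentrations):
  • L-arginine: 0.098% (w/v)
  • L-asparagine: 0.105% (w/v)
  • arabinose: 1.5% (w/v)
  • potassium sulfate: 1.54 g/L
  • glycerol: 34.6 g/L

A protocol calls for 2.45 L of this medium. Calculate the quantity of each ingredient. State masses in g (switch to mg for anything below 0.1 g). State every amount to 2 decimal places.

Scale factor relative to 1 L: 2.45.
L-arginine: 0.098 g per 100 mL × 2450 mL ÷ 100 = 2.40 g
L-asparagine: 0.105% w/v = 1.05 g/L → 1.05 × 2.45 L = 2.57 g
arabinose: 1.5 g per 100 mL × 2450 mL ÷ 100 = 36.75 g
potassium sulfate: 1.54 g/L × 2.45 L = 3.77 g
glycerol: 34.6 g/L × 2.45 L = 84.77 g

L-arginine 2.40 g; L-asparagine 2.57 g; arabinose 36.75 g; potassium sulfate 3.77 g; glycerol 84.77 g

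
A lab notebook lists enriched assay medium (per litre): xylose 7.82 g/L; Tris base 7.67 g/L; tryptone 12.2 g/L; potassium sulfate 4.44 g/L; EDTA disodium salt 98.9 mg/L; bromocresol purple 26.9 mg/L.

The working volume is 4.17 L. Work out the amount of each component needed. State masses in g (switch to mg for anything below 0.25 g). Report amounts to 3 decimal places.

Working volume: 4.17 L.
xylose: 7.82 g/L × 4.17 L = 32.609 g
Tris base: 7.67 g/L × 4.17 L = 31.984 g
tryptone: 12.2 g/L × 4.17 L = 50.874 g
potassium sulfate: 4.44 g/L × 4.17 L = 18.515 g
EDTA disodium salt: 98.9 mg/L × 4.17 L = 412.413 mg = 0.412 g
bromocresol purple: 26.9 mg/L × 4.17 L = 112.173 mg

xylose 32.609 g; Tris base 31.984 g; tryptone 50.874 g; potassium sulfate 18.515 g; EDTA disodium salt 0.412 g; bromocresol purple 112.173 mg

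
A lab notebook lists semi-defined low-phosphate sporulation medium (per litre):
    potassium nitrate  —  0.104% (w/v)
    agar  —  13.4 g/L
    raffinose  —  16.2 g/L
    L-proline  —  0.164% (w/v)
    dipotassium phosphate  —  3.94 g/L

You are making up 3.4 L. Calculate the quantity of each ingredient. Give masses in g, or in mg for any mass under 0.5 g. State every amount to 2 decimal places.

Working volume: 3.4 L.
potassium nitrate: 0.104 g per 100 mL × 3400 mL ÷ 100 = 3.54 g
agar: 13.4 g/L × 3.4 L = 45.56 g
raffinose: 16.2 g/L × 3.4 L = 55.08 g
L-proline: 0.164% w/v = 1.64 g/L → 1.64 × 3.4 L = 5.58 g
dipotassium phosphate: 3.94 g/L × 3.4 L = 13.40 g

potassium nitrate 3.54 g; agar 45.56 g; raffinose 55.08 g; L-proline 5.58 g; dipotassium phosphate 13.40 g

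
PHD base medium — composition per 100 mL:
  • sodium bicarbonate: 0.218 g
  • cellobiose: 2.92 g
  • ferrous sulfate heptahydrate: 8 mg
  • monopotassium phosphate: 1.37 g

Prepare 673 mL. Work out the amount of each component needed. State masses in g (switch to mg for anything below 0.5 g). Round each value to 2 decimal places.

Ratio of target to recipe volume: 673 / 100 = 6.73.
sodium bicarbonate: 0.218 g × (673 mL / 100 mL) = 1.47 g
cellobiose: 2.92 g × (673 mL / 100 mL) = 19.65 g
ferrous sulfate heptahydrate: 8 mg × (673 mL / 100 mL) = 53.84 mg
monopotassium phosphate: 1.37 g × (673 mL / 100 mL) = 9.22 g

sodium bicarbonate 1.47 g; cellobiose 19.65 g; ferrous sulfate heptahydrate 53.84 mg; monopotassium phosphate 9.22 g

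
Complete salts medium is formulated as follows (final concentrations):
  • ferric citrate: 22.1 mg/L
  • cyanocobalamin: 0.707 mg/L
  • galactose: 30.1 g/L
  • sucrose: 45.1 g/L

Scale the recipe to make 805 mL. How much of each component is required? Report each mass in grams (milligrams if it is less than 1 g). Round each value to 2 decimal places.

Target volume = 805 mL = 0.805 L.
ferric citrate: 22.1 mg/L × 0.805 L = 17.79 mg
cyanocobalamin: 0.707 mg/L × 0.805 L = 0.57 mg
galactose: 30.1 g/L × 0.805 L = 24.23 g
sucrose: 45.1 g/L × 0.805 L = 36.31 g

ferric citrate 17.79 mg; cyanocobalamin 0.57 mg; galactose 24.23 g; sucrose 36.31 g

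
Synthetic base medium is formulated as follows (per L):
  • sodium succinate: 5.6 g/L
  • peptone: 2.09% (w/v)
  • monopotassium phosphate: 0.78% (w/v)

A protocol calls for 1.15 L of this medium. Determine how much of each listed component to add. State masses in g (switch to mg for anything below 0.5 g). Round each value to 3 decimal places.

sodium succinate 6.440 g; peptone 24.035 g; monopotassium phosphate 8.970 g

Working volume: 1.15 L.
sodium succinate: 5.6 g/L × 1.15 L = 6.440 g
peptone: 2.09% w/v = 20.9 g/L → 20.9 × 1.15 L = 24.035 g
monopotassium phosphate: 0.78% w/v = 7.8 g/L → 7.8 × 1.15 L = 8.970 g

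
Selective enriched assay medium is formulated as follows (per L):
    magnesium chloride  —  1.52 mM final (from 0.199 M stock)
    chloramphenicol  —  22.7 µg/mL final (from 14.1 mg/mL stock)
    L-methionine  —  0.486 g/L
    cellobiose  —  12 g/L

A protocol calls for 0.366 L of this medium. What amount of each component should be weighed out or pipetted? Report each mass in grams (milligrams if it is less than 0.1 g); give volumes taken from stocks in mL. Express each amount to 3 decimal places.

magnesium chloride 2.796 mL; chloramphenicol 0.589 mL; L-methionine 0.178 g; cellobiose 4.392 g

Scale factor relative to 1 L: 0.366.
magnesium chloride: C1V1 = C2V2 → 1.52 mM × 366 mL ÷ 199 mM = 2.796 mL
chloramphenicol: dilute stock: 22.7 µg/mL × 366 mL ÷ 14100 µg/mL = 0.589 mL
L-methionine: 0.486 g/L × 0.366 L = 0.178 g
cellobiose: 12 g/L × 0.366 L = 4.392 g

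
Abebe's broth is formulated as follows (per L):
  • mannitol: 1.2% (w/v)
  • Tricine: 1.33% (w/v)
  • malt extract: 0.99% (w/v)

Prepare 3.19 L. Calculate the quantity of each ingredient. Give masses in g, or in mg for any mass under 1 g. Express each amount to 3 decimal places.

Scale factor relative to 1 L: 3.19.
mannitol: 1.2% w/v = 12 g/L → 12 × 3.19 L = 38.280 g
Tricine: 1.33 g per 100 mL × 3190 mL ÷ 100 = 42.427 g
malt extract: 0.99 g per 100 mL × 3190 mL ÷ 100 = 31.581 g

mannitol 38.280 g; Tricine 42.427 g; malt extract 31.581 g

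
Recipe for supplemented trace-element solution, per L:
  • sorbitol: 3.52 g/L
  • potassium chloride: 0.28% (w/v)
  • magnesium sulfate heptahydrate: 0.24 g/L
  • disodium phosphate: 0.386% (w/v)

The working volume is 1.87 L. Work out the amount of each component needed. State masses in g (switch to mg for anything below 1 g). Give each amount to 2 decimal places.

sorbitol 6.58 g; potassium chloride 5.24 g; magnesium sulfate heptahydrate 448.80 mg; disodium phosphate 7.22 g

Scale factor relative to 1 L: 1.87.
sorbitol: 3.52 g/L × 1.87 L = 6.58 g
potassium chloride: 0.28 g per 100 mL × 1870 mL ÷ 100 = 5.24 g
magnesium sulfate heptahydrate: 0.24 g/L × 1.87 L = 0.4488 g = 448.80 mg
disodium phosphate: 0.386 g per 100 mL × 1870 mL ÷ 100 = 7.22 g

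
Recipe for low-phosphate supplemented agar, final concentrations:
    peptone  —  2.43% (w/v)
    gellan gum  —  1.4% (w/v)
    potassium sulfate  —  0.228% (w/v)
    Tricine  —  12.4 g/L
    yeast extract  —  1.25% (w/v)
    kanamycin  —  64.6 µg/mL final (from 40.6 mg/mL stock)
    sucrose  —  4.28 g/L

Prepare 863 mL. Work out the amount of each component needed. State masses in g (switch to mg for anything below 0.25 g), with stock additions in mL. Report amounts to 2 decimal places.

Scale factor relative to 1 L: 0.863.
peptone: 2.43% w/v = 24.3 g/L → 24.3 × 0.863 L = 20.97 g
gellan gum: 1.4% w/v = 14 g/L → 14 × 0.863 L = 12.08 g
potassium sulfate: 0.228% w/v = 2.28 g/L → 2.28 × 0.863 L = 1.97 g
Tricine: 12.4 g/L × 0.863 L = 10.70 g
yeast extract: 1.25% w/v = 12.5 g/L → 12.5 × 0.863 L = 10.79 g
kanamycin: C1V1 = C2V2 → 64.6 µg/mL × 863 mL ÷ 40600 µg/mL = 1.37 mL
sucrose: 4.28 g/L × 0.863 L = 3.69 g

peptone 20.97 g; gellan gum 12.08 g; potassium sulfate 1.97 g; Tricine 10.70 g; yeast extract 10.79 g; kanamycin 1.37 mL; sucrose 3.69 g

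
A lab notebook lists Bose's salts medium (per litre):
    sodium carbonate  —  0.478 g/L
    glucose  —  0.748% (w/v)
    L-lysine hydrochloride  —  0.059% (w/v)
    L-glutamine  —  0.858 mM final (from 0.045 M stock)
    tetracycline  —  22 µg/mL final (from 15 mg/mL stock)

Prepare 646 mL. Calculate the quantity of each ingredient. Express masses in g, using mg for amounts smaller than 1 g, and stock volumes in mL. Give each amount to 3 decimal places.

Scale factor relative to 1 L: 0.646.
sodium carbonate: 0.478 g/L × 0.646 L = 0.308788 g = 308.788 mg
glucose: 0.748% w/v = 7.48 g/L → 7.48 × 0.646 L = 4.832 g
L-lysine hydrochloride: 0.059% w/v = 0.59 g/L → 0.59 × 0.646 L = 0.38114 g = 381.140 mg
L-glutamine: C1V1 = C2V2 → 0.858 mM × 646 mL ÷ 45 mM = 12.317 mL
tetracycline: dilute stock: 22 µg/mL × 646 mL ÷ 15000 µg/mL = 0.947 mL

sodium carbonate 308.788 mg; glucose 4.832 g; L-lysine hydrochloride 381.140 mg; L-glutamine 12.317 mL; tetracycline 0.947 mL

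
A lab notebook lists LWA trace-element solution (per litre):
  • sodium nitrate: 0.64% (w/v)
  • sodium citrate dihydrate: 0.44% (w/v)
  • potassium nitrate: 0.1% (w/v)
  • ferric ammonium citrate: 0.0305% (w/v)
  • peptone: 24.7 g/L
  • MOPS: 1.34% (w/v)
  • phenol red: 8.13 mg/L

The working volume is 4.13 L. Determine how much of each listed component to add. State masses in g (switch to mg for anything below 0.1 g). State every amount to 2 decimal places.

Scale factor relative to 1 L: 4.13.
sodium nitrate: 0.64 g per 100 mL × 4130 mL ÷ 100 = 26.43 g
sodium citrate dihydrate: 0.44% w/v = 4.4 g/L → 4.4 × 4.13 L = 18.17 g
potassium nitrate: 0.1 g per 100 mL × 4130 mL ÷ 100 = 4.13 g
ferric ammonium citrate: 0.0305 g per 100 mL × 4130 mL ÷ 100 = 1.26 g
peptone: 24.7 g/L × 4.13 L = 102.01 g
MOPS: 1.34% w/v = 13.4 g/L → 13.4 × 4.13 L = 55.34 g
phenol red: 8.13 mg/L × 4.13 L = 33.58 mg

sodium nitrate 26.43 g; sodium citrate dihydrate 18.17 g; potassium nitrate 4.13 g; ferric ammonium citrate 1.26 g; peptone 102.01 g; MOPS 55.34 g; phenol red 33.58 mg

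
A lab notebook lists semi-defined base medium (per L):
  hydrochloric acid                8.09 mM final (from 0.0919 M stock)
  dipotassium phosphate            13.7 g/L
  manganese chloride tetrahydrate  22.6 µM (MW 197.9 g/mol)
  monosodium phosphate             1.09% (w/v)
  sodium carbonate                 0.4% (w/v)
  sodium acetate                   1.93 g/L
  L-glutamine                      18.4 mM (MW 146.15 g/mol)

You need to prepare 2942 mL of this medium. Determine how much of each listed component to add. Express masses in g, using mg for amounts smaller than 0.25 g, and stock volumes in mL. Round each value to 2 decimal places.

Target volume = 2942 mL = 2.942 L.
hydrochloric acid: C1V1 = C2V2 → 8.09 mM × 2942 mL ÷ 91.9 mM = 258.99 mL
dipotassium phosphate: 13.7 g/L × 2.942 L = 40.31 g
manganese chloride tetrahydrate: 22.6 µmol/L × 197.9 g/mol × 2.942 L ÷ 1000 = 13.16 mg
monosodium phosphate: 1.09 g per 100 mL × 2942 mL ÷ 100 = 32.07 g
sodium carbonate: 0.4% w/v = 4 g/L → 4 × 2.942 L = 11.77 g
sodium acetate: 1.93 g/L × 2.942 L = 5.68 g
L-glutamine: 18.4 mmol/L × 146.15 g/mol × 2.942 L ÷ 1000 = 7.91 g

hydrochloric acid 258.99 mL; dipotassium phosphate 40.31 g; manganese chloride tetrahydrate 13.16 mg; monosodium phosphate 32.07 g; sodium carbonate 11.77 g; sodium acetate 5.68 g; L-glutamine 7.91 g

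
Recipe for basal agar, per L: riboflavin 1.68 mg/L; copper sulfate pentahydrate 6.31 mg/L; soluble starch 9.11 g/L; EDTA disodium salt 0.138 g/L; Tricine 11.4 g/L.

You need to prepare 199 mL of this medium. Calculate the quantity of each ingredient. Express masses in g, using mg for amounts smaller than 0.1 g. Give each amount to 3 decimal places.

riboflavin 0.334 mg; copper sulfate pentahydrate 1.256 mg; soluble starch 1.813 g; EDTA disodium salt 27.462 mg; Tricine 2.269 g

Target volume = 199 mL = 0.199 L.
riboflavin: 1.68 mg/L × 0.199 L = 0.334 mg
copper sulfate pentahydrate: 6.31 mg/L × 0.199 L = 1.256 mg
soluble starch: 9.11 g/L × 0.199 L = 1.813 g
EDTA disodium salt: 0.138 g/L × 0.199 L = 0.027462 g = 27.462 mg
Tricine: 11.4 g/L × 0.199 L = 2.269 g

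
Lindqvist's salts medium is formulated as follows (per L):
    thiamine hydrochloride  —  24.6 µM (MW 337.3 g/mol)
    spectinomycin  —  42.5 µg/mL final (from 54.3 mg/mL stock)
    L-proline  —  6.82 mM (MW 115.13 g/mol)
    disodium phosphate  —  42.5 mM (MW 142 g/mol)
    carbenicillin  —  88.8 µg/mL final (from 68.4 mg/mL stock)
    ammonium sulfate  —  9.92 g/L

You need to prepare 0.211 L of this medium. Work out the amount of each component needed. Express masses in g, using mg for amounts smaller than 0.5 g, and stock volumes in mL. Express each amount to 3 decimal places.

Scale factor relative to 1 L: 0.211.
thiamine hydrochloride: 24.6 µmol/L × 337.3 g/mol × 0.211 L ÷ 1000 = 1.751 mg
spectinomycin: dilute stock: 42.5 µg/mL × 211 mL ÷ 54300 µg/mL = 0.165 mL
L-proline: 6.82 mmol/L × 115.13 mg/mmol × 0.211 L = 165.674 mg
disodium phosphate: 42.5 mmol/L × 142 g/mol × 0.211 L ÷ 1000 = 1.273 g
carbenicillin: dilute stock: 88.8 µg/mL × 211 mL ÷ 68400 µg/mL = 0.274 mL
ammonium sulfate: 9.92 g/L × 0.211 L = 2.093 g

thiamine hydrochloride 1.751 mg; spectinomycin 0.165 mL; L-proline 165.674 mg; disodium phosphate 1.273 g; carbenicillin 0.274 mL; ammonium sulfate 2.093 g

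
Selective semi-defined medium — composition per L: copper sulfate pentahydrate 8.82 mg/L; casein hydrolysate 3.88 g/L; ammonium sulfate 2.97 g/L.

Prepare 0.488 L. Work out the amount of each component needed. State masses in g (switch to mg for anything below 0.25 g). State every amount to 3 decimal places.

copper sulfate pentahydrate 4.304 mg; casein hydrolysate 1.893 g; ammonium sulfate 1.449 g

Scale factor relative to 1 L: 0.488.
copper sulfate pentahydrate: 8.82 mg/L × 0.488 L = 4.304 mg
casein hydrolysate: 3.88 g/L × 0.488 L = 1.893 g
ammonium sulfate: 2.97 g/L × 0.488 L = 1.449 g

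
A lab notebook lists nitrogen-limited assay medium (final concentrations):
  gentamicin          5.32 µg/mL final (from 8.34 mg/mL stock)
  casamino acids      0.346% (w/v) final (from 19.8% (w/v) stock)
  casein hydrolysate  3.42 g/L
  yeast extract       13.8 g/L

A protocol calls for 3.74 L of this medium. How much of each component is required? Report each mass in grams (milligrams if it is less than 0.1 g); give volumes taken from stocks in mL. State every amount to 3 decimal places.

gentamicin 2.386 mL; casamino acids 65.356 mL; casein hydrolysate 12.791 g; yeast extract 51.612 g

Scale factor relative to 1 L: 3.74.
gentamicin: C1V1 = C2V2 → 5.32 µg/mL × 3740 mL ÷ 8340 µg/mL = 2.386 mL
casamino acids: V = C2·V2/C1 = 0.346% ÷ 19.8% × 3740 mL = 65.356 mL
casein hydrolysate: 3.42 g/L × 3.74 L = 12.791 g
yeast extract: 13.8 g/L × 3.74 L = 51.612 g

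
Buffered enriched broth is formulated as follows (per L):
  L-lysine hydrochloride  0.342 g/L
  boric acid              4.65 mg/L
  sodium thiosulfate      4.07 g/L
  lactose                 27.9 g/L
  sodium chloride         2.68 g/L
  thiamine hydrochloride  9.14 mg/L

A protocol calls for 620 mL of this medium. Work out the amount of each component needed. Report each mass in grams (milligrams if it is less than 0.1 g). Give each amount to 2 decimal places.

Target volume = 620 mL = 0.62 L.
L-lysine hydrochloride: 0.342 g/L × 0.62 L = 0.21 g
boric acid: 4.65 mg/L × 0.62 L = 2.88 mg
sodium thiosulfate: 4.07 g/L × 0.62 L = 2.52 g
lactose: 27.9 g/L × 0.62 L = 17.30 g
sodium chloride: 2.68 g/L × 0.62 L = 1.66 g
thiamine hydrochloride: 9.14 mg/L × 0.62 L = 5.67 mg

L-lysine hydrochloride 0.21 g; boric acid 2.88 mg; sodium thiosulfate 2.52 g; lactose 17.30 g; sodium chloride 1.66 g; thiamine hydrochloride 5.67 mg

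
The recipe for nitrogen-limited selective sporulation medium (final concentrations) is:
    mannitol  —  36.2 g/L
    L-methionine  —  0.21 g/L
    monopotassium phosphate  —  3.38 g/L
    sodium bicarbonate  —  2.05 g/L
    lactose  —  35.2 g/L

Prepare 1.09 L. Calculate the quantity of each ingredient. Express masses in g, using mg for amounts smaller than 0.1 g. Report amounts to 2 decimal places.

mannitol 39.46 g; L-methionine 0.23 g; monopotassium phosphate 3.68 g; sodium bicarbonate 2.23 g; lactose 38.37 g

Working volume: 1.09 L.
mannitol: 36.2 g/L × 1.09 L = 39.46 g
L-methionine: 0.21 g/L × 1.09 L = 0.23 g
monopotassium phosphate: 3.38 g/L × 1.09 L = 3.68 g
sodium bicarbonate: 2.05 g/L × 1.09 L = 2.23 g
lactose: 35.2 g/L × 1.09 L = 38.37 g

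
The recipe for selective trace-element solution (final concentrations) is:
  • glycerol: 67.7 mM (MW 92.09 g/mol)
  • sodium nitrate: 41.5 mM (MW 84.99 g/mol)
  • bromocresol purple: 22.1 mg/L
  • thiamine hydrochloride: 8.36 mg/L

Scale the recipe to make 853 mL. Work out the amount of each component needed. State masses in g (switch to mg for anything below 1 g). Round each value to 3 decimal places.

glycerol 5.318 g; sodium nitrate 3.009 g; bromocresol purple 18.851 mg; thiamine hydrochloride 7.131 mg

Working volume: 853 mL = 0.853 L.
glycerol: 67.7 mmol/L × 92.09 g/mol × 0.853 L ÷ 1000 = 5.318 g
sodium nitrate: 41.5 mmol/L × 84.99 g/mol × 0.853 L ÷ 1000 = 3.009 g
bromocresol purple: 22.1 mg/L × 0.853 L = 18.851 mg
thiamine hydrochloride: 8.36 mg/L × 0.853 L = 7.131 mg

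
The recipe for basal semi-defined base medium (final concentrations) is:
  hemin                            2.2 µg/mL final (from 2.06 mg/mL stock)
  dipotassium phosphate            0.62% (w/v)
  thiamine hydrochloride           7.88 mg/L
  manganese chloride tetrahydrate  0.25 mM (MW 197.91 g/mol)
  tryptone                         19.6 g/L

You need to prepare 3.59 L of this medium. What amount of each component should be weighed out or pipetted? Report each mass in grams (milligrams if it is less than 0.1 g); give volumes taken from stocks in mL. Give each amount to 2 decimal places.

hemin 3.83 mL; dipotassium phosphate 22.26 g; thiamine hydrochloride 28.29 mg; manganese chloride tetrahydrate 0.18 g; tryptone 70.36 g

Scale factor relative to 1 L: 3.59.
hemin: C1V1 = C2V2 → 2.2 µg/mL × 3590 mL ÷ 2060 µg/mL = 3.83 mL
dipotassium phosphate: 0.62% w/v = 6.2 g/L → 6.2 × 3.59 L = 22.26 g
thiamine hydrochloride: 7.88 mg/L × 3.59 L = 28.29 mg
manganese chloride tetrahydrate: 0.25 mmol/L × 197.91 g/mol × 3.59 L ÷ 1000 = 0.18 g
tryptone: 19.6 g/L × 3.59 L = 70.36 g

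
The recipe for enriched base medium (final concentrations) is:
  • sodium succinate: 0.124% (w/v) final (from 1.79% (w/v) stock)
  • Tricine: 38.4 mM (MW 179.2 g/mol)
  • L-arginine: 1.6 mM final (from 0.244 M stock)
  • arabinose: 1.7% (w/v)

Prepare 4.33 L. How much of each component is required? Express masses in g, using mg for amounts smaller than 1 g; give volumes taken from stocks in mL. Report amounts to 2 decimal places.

Working volume: 4.33 L.
sodium succinate: C1V1 = C2V2 → 0.124% ÷ 1.79% × 4330 mL = 299.96 mL
Tricine: 38.4 mmol/L × 179.2 g/mol × 4.33 L ÷ 1000 = 29.80 g
L-arginine: dilute stock: 1.6 mM × 4330 mL ÷ 244 mM = 28.39 mL
arabinose: 1.7% w/v = 17 g/L → 17 × 4.33 L = 73.61 g

sodium succinate 299.96 mL; Tricine 29.80 g; L-arginine 28.39 mL; arabinose 73.61 g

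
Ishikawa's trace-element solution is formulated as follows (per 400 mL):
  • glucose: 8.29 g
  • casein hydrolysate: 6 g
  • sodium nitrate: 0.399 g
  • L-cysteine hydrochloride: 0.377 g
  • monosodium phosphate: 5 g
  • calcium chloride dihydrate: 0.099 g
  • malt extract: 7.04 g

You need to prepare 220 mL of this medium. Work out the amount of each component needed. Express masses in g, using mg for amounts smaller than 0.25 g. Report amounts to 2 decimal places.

Ratio of target to recipe volume: 220 / 400 = 0.55.
glucose: 8.29 g × (220 mL / 400 mL) = 4.56 g
casein hydrolysate: 6 g × (220 mL / 400 mL) = 3.30 g
sodium nitrate: 0.399 g × (220 mL / 400 mL) = 0.21945 g = 219.45 mg
L-cysteine hydrochloride: 0.377 g × (220 mL / 400 mL) = 0.20735 g = 207.35 mg
monosodium phosphate: 5 g × (220 mL / 400 mL) = 2.75 g
calcium chloride dihydrate: 0.099 g × (220 mL / 400 mL) = 0.05445 g = 54.45 mg
malt extract: 7.04 g × (220 mL / 400 mL) = 3.87 g

glucose 4.56 g; casein hydrolysate 3.30 g; sodium nitrate 219.45 mg; L-cysteine hydrochloride 207.35 mg; monosodium phosphate 2.75 g; calcium chloride dihydrate 54.45 mg; malt extract 3.87 g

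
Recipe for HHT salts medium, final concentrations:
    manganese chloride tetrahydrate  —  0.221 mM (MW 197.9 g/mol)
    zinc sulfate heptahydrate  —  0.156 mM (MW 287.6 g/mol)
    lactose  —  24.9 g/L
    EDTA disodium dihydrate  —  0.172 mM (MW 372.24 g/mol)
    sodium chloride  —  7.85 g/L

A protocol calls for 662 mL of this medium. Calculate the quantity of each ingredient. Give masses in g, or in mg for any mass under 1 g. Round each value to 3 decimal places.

Working volume: 662 mL = 0.662 L.
manganese chloride tetrahydrate: 0.221 mmol/L × 197.9 mg/mmol × 0.662 L = 28.953 mg
zinc sulfate heptahydrate: 0.156 mmol/L × 287.6 mg/mmol × 0.662 L = 29.701 mg
lactose: 24.9 g/L × 0.662 L = 16.484 g
EDTA disodium dihydrate: 0.172 mmol/L × 372.24 mg/mmol × 0.662 L = 42.385 mg
sodium chloride: 7.85 g/L × 0.662 L = 5.197 g

manganese chloride tetrahydrate 28.953 mg; zinc sulfate heptahydrate 29.701 mg; lactose 16.484 g; EDTA disodium dihydrate 42.385 mg; sodium chloride 5.197 g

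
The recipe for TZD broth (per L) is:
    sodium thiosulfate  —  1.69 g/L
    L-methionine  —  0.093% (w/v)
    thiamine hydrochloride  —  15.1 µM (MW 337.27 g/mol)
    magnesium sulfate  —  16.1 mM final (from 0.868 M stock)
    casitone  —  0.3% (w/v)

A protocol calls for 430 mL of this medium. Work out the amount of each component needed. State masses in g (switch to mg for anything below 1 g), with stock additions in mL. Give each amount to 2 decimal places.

Target volume = 430 mL = 0.43 L.
sodium thiosulfate: 1.69 g/L × 0.43 L = 0.7267 g = 726.70 mg
L-methionine: 0.093 g per 100 mL × 430 mL ÷ 100 = 0.3999 g = 399.90 mg
thiamine hydrochloride: 15.1 µmol/L × 337.27 g/mol × 0.43 L ÷ 1000 = 2.19 mg
magnesium sulfate: V = C2·V2/C1 = 16.1 mM × 430 mL ÷ 868 mM = 7.98 mL
casitone: 0.3% w/v = 3 g/L → 3 × 0.43 L = 1.29 g

sodium thiosulfate 726.70 mg; L-methionine 399.90 mg; thiamine hydrochloride 2.19 mg; magnesium sulfate 7.98 mL; casitone 1.29 g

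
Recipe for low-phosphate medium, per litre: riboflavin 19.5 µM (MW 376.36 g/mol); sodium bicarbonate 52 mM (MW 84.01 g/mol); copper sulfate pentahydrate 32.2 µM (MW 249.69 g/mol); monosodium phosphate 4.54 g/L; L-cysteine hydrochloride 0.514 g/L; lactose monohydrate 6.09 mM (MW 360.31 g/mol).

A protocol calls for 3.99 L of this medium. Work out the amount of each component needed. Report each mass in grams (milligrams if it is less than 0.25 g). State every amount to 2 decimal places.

riboflavin 29.28 mg; sodium bicarbonate 17.43 g; copper sulfate pentahydrate 32.08 mg; monosodium phosphate 18.11 g; L-cysteine hydrochloride 2.05 g; lactose monohydrate 8.76 g

Working volume: 3.99 L.
riboflavin: 19.5 µmol/L × 376.36 g/mol × 3.99 L ÷ 1000 = 29.28 mg
sodium bicarbonate: 52 mmol/L × 84.01 g/mol × 3.99 L ÷ 1000 = 17.43 g
copper sulfate pentahydrate: 32.2 µmol/L × 249.69 g/mol × 3.99 L ÷ 1000 = 32.08 mg
monosodium phosphate: 4.54 g/L × 3.99 L = 18.11 g
L-cysteine hydrochloride: 0.514 g/L × 3.99 L = 2.05 g
lactose monohydrate: 6.09 mmol/L × 360.31 g/mol × 3.99 L ÷ 1000 = 8.76 g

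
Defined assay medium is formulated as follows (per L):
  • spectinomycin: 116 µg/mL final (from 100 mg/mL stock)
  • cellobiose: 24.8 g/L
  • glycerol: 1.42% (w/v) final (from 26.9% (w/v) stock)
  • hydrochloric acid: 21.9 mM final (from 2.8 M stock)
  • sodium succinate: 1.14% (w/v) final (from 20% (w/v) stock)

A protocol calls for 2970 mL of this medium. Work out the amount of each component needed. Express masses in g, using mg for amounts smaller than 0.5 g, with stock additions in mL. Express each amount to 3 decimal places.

Scale factor relative to 1 L: 2.97.
spectinomycin: V = C2·V2/C1 = 116 µg/mL × 2970 mL ÷ 100000 µg/mL = 3.445 mL
cellobiose: 24.8 g/L × 2.97 L = 73.656 g
glycerol: C1V1 = C2V2 → 1.42% ÷ 26.9% × 2970 mL = 156.781 mL
hydrochloric acid: C1V1 = C2V2 → 21.9 mM × 2970 mL ÷ 2800 mM = 23.230 mL
sodium succinate: V = C2·V2/C1 = 1.14% ÷ 20% × 2970 mL = 169.290 mL

spectinomycin 3.445 mL; cellobiose 73.656 g; glycerol 156.781 mL; hydrochloric acid 23.230 mL; sodium succinate 169.290 mL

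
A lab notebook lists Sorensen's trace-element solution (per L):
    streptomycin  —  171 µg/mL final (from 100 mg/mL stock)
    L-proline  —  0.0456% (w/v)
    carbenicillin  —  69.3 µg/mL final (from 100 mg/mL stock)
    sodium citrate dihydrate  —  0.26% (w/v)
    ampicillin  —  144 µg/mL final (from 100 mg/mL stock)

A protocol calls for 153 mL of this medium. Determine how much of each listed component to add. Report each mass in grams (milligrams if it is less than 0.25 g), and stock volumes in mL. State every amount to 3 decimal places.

Working volume: 153 mL = 0.153 L.
streptomycin: C1V1 = C2V2 → 171 µg/mL × 153 mL ÷ 100000 µg/mL = 0.262 mL
L-proline: 0.0456% w/v = 0.456 g/L → 0.456 × 0.153 L = 0.069768 g = 69.768 mg
carbenicillin: dilute stock: 69.3 µg/mL × 153 mL ÷ 100000 µg/mL = 0.106 mL
sodium citrate dihydrate: 0.26 g per 100 mL × 153 mL ÷ 100 = 0.398 g
ampicillin: C1V1 = C2V2 → 144 µg/mL × 153 mL ÷ 100000 µg/mL = 0.220 mL

streptomycin 0.262 mL; L-proline 69.768 mg; carbenicillin 0.106 mL; sodium citrate dihydrate 0.398 g; ampicillin 0.220 mL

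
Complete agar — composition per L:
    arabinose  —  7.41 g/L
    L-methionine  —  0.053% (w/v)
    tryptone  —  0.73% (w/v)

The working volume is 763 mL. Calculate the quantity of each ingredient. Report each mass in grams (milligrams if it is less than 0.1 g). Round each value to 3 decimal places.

Scale factor relative to 1 L: 0.763.
arabinose: 7.41 g/L × 0.763 L = 5.654 g
L-methionine: 0.053 g per 100 mL × 763 mL ÷ 100 = 0.404 g
tryptone: 0.73% w/v = 7.3 g/L → 7.3 × 0.763 L = 5.570 g

arabinose 5.654 g; L-methionine 0.404 g; tryptone 5.570 g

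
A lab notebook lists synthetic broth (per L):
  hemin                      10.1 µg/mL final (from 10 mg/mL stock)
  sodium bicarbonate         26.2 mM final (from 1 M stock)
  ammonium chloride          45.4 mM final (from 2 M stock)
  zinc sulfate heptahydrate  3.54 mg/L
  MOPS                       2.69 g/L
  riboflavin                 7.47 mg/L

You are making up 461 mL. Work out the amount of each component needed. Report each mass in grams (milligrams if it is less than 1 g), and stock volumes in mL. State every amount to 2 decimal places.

hemin 0.47 mL; sodium bicarbonate 12.08 mL; ammonium chloride 10.46 mL; zinc sulfate heptahydrate 1.63 mg; MOPS 1.24 g; riboflavin 3.44 mg

Working volume: 461 mL = 0.461 L.
hemin: V = C2·V2/C1 = 10.1 µg/mL × 461 mL ÷ 10000 µg/mL = 0.47 mL
sodium bicarbonate: C1V1 = C2V2 → 26.2 mM × 461 mL ÷ 1000 mM = 12.08 mL
ammonium chloride: V = C2·V2/C1 = 45.4 mM × 461 mL ÷ 2000 mM = 10.46 mL
zinc sulfate heptahydrate: 3.54 mg/L × 0.461 L = 1.63 mg
MOPS: 2.69 g/L × 0.461 L = 1.24 g
riboflavin: 7.47 mg/L × 0.461 L = 3.44 mg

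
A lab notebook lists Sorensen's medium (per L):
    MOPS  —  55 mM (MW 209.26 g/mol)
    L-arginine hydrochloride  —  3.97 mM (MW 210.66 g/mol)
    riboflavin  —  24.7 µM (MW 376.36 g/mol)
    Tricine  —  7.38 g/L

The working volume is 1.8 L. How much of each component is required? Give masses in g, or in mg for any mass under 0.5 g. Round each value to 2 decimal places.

Scale factor relative to 1 L: 1.8.
MOPS: 55 mmol/L × 209.26 g/mol × 1.8 L ÷ 1000 = 20.72 g
L-arginine hydrochloride: 3.97 mmol/L × 210.66 g/mol × 1.8 L ÷ 1000 = 1.51 g
riboflavin: 24.7 µmol/L × 376.36 g/mol × 1.8 L ÷ 1000 = 16.73 mg
Tricine: 7.38 g/L × 1.8 L = 13.28 g

MOPS 20.72 g; L-arginine hydrochloride 1.51 g; riboflavin 16.73 mg; Tricine 13.28 g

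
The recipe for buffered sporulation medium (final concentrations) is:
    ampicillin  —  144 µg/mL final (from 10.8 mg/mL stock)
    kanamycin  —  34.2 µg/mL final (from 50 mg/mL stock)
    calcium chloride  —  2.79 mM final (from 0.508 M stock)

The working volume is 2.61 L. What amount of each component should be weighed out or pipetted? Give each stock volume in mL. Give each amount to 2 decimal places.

ampicillin 34.80 mL; kanamycin 1.79 mL; calcium chloride 14.33 mL

Scale factor relative to 1 L: 2.61.
ampicillin: C1V1 = C2V2 → 144 µg/mL × 2610 mL ÷ 10800 µg/mL = 34.80 mL
kanamycin: C1V1 = C2V2 → 34.2 µg/mL × 2610 mL ÷ 50000 µg/mL = 1.79 mL
calcium chloride: V = C2·V2/C1 = 2.79 mM × 2610 mL ÷ 508 mM = 14.33 mL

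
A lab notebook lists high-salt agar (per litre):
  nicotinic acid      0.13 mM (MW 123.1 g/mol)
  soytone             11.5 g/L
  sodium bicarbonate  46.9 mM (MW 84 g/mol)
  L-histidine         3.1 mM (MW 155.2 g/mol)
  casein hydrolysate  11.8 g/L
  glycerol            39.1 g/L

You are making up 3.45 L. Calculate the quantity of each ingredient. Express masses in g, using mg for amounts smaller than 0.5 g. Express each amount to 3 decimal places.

Scale factor relative to 1 L: 3.45.
nicotinic acid: 0.13 mmol/L × 123.1 mg/mmol × 3.45 L = 55.210 mg
soytone: 11.5 g/L × 3.45 L = 39.675 g
sodium bicarbonate: 46.9 mmol/L × 84 g/mol × 3.45 L ÷ 1000 = 13.592 g
L-histidine: 3.1 mmol/L × 155.2 g/mol × 3.45 L ÷ 1000 = 1.660 g
casein hydrolysate: 11.8 g/L × 3.45 L = 40.710 g
glycerol: 39.1 g/L × 3.45 L = 134.895 g

nicotinic acid 55.210 mg; soytone 39.675 g; sodium bicarbonate 13.592 g; L-histidine 1.660 g; casein hydrolysate 40.710 g; glycerol 134.895 g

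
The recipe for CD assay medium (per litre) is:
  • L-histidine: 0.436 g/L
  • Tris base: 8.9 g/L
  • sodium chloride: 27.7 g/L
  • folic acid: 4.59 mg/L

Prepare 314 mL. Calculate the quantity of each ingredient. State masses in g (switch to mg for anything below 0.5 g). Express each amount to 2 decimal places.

L-histidine 136.90 mg; Tris base 2.79 g; sodium chloride 8.70 g; folic acid 1.44 mg

Scale factor relative to 1 L: 0.314.
L-histidine: 0.436 g/L × 0.314 L = 0.136904 g = 136.90 mg
Tris base: 8.9 g/L × 0.314 L = 2.79 g
sodium chloride: 27.7 g/L × 0.314 L = 8.70 g
folic acid: 4.59 mg/L × 0.314 L = 1.44 mg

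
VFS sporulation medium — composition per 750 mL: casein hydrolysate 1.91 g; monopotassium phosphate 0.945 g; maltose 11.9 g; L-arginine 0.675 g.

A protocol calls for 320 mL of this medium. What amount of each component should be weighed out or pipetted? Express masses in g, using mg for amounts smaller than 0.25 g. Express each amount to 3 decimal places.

casein hydrolysate 0.815 g; monopotassium phosphate 0.403 g; maltose 5.077 g; L-arginine 0.288 g

Scale factor = 320 mL / 750 mL = 0.426667.
casein hydrolysate: 1.91 g × (320 mL / 750 mL) = 0.815 g
monopotassium phosphate: 0.945 g × (320 mL / 750 mL) = 0.403 g
maltose: 11.9 g × (320 mL / 750 mL) = 5.077 g
L-arginine: 0.675 g × (320 mL / 750 mL) = 0.288 g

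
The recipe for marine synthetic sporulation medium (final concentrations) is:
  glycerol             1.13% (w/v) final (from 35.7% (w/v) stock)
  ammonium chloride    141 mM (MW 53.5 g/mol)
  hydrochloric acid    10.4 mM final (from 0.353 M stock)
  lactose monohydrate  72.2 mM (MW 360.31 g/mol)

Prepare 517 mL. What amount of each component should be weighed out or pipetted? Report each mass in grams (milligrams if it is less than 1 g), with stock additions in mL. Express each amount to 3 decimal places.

Working volume: 517 mL = 0.517 L.
glycerol: dilute stock: 1.13% ÷ 35.7% × 517 mL = 16.364 mL
ammonium chloride: 141 mmol/L × 53.5 g/mol × 0.517 L ÷ 1000 = 3.900 g
hydrochloric acid: V = C2·V2/C1 = 10.4 mM × 517 mL ÷ 353 mM = 15.232 mL
lactose monohydrate: 72.2 mmol/L × 360.31 g/mol × 0.517 L ÷ 1000 = 13.449 g

glycerol 16.364 mL; ammonium chloride 3.900 g; hydrochloric acid 15.232 mL; lactose monohydrate 13.449 g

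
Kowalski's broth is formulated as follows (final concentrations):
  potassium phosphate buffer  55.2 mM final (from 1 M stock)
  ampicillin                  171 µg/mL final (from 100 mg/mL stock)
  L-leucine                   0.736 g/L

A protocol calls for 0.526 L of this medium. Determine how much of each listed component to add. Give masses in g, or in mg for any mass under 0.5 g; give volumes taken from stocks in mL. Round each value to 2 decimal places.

Scale factor relative to 1 L: 0.526.
potassium phosphate buffer: C1V1 = C2V2 → 55.2 mM × 526 mL ÷ 1000 mM = 29.04 mL
ampicillin: C1V1 = C2V2 → 171 µg/mL × 526 mL ÷ 100000 µg/mL = 0.90 mL
L-leucine: 0.736 g/L × 0.526 L = 0.387136 g = 387.14 mg

potassium phosphate buffer 29.04 mL; ampicillin 0.90 mL; L-leucine 387.14 mg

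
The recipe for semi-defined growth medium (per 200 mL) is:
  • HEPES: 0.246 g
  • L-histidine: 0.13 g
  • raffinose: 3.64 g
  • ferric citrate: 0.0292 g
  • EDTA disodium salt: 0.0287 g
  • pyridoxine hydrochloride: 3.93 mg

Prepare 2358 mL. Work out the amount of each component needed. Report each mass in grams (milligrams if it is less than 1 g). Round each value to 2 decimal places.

Scale factor = 2358 mL / 200 mL = 11.79.
HEPES: 0.246 g × (2358 mL / 200 mL) = 2.90 g
L-histidine: 0.13 g × (2358 mL / 200 mL) = 1.53 g
raffinose: 3.64 g × (2358 mL / 200 mL) = 42.92 g
ferric citrate: 0.0292 g × (2358 mL / 200 mL) = 0.344268 g = 344.27 mg
EDTA disodium salt: 0.0287 g × (2358 mL / 200 mL) = 0.338373 g = 338.37 mg
pyridoxine hydrochloride: 3.93 mg × (2358 mL / 200 mL) = 46.33 mg

HEPES 2.90 g; L-histidine 1.53 g; raffinose 42.92 g; ferric citrate 344.27 mg; EDTA disodium salt 338.37 mg; pyridoxine hydrochloride 46.33 mg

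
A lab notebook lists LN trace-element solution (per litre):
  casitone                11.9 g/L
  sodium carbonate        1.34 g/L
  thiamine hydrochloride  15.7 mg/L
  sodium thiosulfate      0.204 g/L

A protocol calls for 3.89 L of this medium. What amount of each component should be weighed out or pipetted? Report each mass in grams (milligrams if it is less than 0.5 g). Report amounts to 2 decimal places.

casitone 46.29 g; sodium carbonate 5.21 g; thiamine hydrochloride 61.07 mg; sodium thiosulfate 0.79 g

Scale factor relative to 1 L: 3.89.
casitone: 11.9 g/L × 3.89 L = 46.29 g
sodium carbonate: 1.34 g/L × 3.89 L = 5.21 g
thiamine hydrochloride: 15.7 mg/L × 3.89 L = 61.07 mg
sodium thiosulfate: 0.204 g/L × 3.89 L = 0.79 g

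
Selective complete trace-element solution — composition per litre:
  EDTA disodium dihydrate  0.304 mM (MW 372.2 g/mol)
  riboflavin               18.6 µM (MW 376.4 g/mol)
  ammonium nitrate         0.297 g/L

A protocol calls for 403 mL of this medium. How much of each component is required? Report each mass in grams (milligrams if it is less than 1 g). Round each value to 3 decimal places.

EDTA disodium dihydrate 45.599 mg; riboflavin 2.821 mg; ammonium nitrate 119.691 mg

Working volume: 403 mL = 0.403 L.
EDTA disodium dihydrate: 0.304 mmol/L × 372.2 mg/mmol × 0.403 L = 45.599 mg
riboflavin: 18.6 µmol/L × 376.4 g/mol × 0.403 L ÷ 1000 = 2.821 mg
ammonium nitrate: 0.297 g/L × 0.403 L = 0.119691 g = 119.691 mg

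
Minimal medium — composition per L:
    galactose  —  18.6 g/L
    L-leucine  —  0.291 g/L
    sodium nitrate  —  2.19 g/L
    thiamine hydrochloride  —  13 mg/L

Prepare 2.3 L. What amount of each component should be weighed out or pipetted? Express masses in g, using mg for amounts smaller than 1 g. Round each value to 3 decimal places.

galactose 42.780 g; L-leucine 669.300 mg; sodium nitrate 5.037 g; thiamine hydrochloride 29.900 mg

Scale factor relative to 1 L: 2.3.
galactose: 18.6 g/L × 2.3 L = 42.780 g
L-leucine: 0.291 g/L × 2.3 L = 0.6693 g = 669.300 mg
sodium nitrate: 2.19 g/L × 2.3 L = 5.037 g
thiamine hydrochloride: 13 mg/L × 2.3 L = 29.900 mg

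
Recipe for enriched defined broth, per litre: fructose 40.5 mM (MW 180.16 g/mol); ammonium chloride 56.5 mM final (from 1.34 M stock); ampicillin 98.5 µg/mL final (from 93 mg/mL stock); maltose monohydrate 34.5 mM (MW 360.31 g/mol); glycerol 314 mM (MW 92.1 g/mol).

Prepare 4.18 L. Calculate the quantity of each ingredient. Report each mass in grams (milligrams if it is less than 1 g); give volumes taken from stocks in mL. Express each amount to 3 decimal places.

Working volume: 4.18 L.
fructose: 40.5 mmol/L × 180.16 g/mol × 4.18 L ÷ 1000 = 30.499 g
ammonium chloride: C1V1 = C2V2 → 56.5 mM × 4180 mL ÷ 1340 mM = 176.246 mL
ampicillin: V = C2·V2/C1 = 98.5 µg/mL × 4180 mL ÷ 93000 µg/mL = 4.427 mL
maltose monohydrate: 34.5 mmol/L × 360.31 g/mol × 4.18 L ÷ 1000 = 51.960 g
glycerol: 314 mmol/L × 92.1 g/mol × 4.18 L ÷ 1000 = 120.883 g

fructose 30.499 g; ammonium chloride 176.246 mL; ampicillin 4.427 mL; maltose monohydrate 51.960 g; glycerol 120.883 g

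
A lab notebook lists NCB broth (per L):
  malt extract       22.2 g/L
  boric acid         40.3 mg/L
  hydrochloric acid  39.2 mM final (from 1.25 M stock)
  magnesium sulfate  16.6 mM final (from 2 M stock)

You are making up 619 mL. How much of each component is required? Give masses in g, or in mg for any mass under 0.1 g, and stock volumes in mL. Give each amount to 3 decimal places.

malt extract 13.742 g; boric acid 24.946 mg; hydrochloric acid 19.412 mL; magnesium sulfate 5.138 mL

Scale factor relative to 1 L: 0.619.
malt extract: 22.2 g/L × 0.619 L = 13.742 g
boric acid: 40.3 mg/L × 0.619 L = 24.946 mg
hydrochloric acid: dilute stock: 39.2 mM × 619 mL ÷ 1250 mM = 19.412 mL
magnesium sulfate: V = C2·V2/C1 = 16.6 mM × 619 mL ÷ 2000 mM = 5.138 mL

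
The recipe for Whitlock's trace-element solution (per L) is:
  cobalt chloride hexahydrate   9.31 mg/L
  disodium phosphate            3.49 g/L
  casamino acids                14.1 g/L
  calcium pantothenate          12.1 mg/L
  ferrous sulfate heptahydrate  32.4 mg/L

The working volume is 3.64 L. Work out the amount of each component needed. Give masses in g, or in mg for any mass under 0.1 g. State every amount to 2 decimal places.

Scale factor relative to 1 L: 3.64.
cobalt chloride hexahydrate: 9.31 mg/L × 3.64 L = 33.89 mg
disodium phosphate: 3.49 g/L × 3.64 L = 12.70 g
casamino acids: 14.1 g/L × 3.64 L = 51.32 g
calcium pantothenate: 12.1 mg/L × 3.64 L = 44.04 mg
ferrous sulfate heptahydrate: 32.4 mg/L × 3.64 L = 117.936 mg = 0.12 g

cobalt chloride hexahydrate 33.89 mg; disodium phosphate 12.70 g; casamino acids 51.32 g; calcium pantothenate 44.04 mg; ferrous sulfate heptahydrate 0.12 g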